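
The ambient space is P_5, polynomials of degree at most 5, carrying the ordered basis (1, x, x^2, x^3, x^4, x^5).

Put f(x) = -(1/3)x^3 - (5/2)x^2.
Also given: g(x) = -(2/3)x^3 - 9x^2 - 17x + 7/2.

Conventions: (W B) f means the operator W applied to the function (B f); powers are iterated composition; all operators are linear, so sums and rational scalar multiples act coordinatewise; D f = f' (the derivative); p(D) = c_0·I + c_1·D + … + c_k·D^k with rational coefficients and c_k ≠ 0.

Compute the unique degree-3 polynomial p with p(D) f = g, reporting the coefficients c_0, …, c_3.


c_0 = 2, c_1 = 4, c_2 = -3/2, c_3 = 2

D^0 f = -(1/3)x^3 - (5/2)x^2
D^1 f = -x^2 - 5x
D^2 f = -2x - 5
D^3 f = -2
matching coefficients of g against c_0 f + c_1 Df + … from the top degree down determines the c_i
solution: c_0 = 2, c_1 = 4, c_2 = -3/2, c_3 = 2


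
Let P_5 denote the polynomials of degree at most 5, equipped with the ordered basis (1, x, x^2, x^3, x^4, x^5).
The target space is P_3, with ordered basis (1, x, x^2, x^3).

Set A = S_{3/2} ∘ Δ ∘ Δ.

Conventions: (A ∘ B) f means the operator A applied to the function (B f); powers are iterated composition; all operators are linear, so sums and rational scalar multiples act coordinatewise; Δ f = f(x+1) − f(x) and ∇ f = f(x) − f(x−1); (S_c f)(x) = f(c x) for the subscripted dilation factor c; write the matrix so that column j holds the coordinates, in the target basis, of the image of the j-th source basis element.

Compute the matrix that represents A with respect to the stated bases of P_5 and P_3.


the matrix is [[0, 0, 2, 6, 14, 30]; [0, 0, 0, 9, 36, 105]; [0, 0, 0, 0, 27, 135]; [0, 0, 0, 0, 0, 135/2]] (rows listed top to bottom)

image of 1: 0
image of x: 0
image of x^2: 2
image of x^3: 9x + 6
image of x^4: 27x^2 + 36x + 14
image of x^5: (135/2)x^3 + 135x^2 + 105x + 30
each image's coordinates form column j of the matrix


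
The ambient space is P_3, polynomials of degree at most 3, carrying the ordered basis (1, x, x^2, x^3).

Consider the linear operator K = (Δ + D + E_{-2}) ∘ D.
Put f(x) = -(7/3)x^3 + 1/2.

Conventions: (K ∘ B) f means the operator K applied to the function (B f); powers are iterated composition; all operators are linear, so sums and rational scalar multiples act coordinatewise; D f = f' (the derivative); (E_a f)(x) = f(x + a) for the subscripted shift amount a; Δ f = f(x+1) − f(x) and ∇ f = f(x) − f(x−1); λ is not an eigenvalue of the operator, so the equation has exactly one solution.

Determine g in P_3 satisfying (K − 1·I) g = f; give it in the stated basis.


write g with unknown coordinates in the stated basis and equate coefficients in (K − 1·I) g = f
solving from the highest basis element down gives g = (7/3)x^3 + 7x^2 + 14x + 97/2
check: K g = 7x^2 + 14x + 49
so K g − 1·g = -(7/3)x^3 + 1/2 = f ✓

the image equals g(x) = (7/3)x^3 + 7x^2 + 14x + 97/2


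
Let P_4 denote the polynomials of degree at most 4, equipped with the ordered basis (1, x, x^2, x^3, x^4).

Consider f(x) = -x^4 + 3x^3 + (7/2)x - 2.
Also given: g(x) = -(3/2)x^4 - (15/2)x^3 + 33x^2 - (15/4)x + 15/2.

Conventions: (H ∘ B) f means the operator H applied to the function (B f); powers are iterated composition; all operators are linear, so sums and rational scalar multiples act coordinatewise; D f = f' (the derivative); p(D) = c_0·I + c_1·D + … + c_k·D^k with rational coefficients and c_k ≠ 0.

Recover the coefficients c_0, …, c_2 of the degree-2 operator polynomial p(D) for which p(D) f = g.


p(D) = (3/2)·I + 3·D − (1/2)·D^2, i.e. c_0 = 3/2, c_1 = 3, c_2 = -1/2

D^0 f = -x^4 + 3x^3 + (7/2)x - 2
D^1 f = -4x^3 + 9x^2 + 7/2
D^2 f = -12x^2 + 18x
matching coefficients of g against c_0 f + c_1 Df + … from the top degree down determines the c_i
solution: c_0 = 3/2, c_1 = 3, c_2 = -1/2


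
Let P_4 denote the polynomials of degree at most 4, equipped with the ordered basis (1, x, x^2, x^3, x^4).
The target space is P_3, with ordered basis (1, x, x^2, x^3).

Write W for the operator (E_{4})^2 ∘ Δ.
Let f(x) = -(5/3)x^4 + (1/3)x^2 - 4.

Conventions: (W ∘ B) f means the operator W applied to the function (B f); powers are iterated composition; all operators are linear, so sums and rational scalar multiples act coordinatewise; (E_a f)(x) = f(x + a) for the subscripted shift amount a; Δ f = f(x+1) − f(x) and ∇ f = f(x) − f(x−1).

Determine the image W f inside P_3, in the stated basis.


Δ f = -(20/3)x^3 - 10x^2 - 6x - 4/3
E_{4} Δ f = -(20/3)x^3 - 90x^2 - 406x - 612
E_{4} E_{4} Δ f = -(20/3)x^3 - 170x^2 - 1446x - 12308/3

the result is g(x) = -(20/3)x^3 - 170x^2 - 1446x - 12308/3


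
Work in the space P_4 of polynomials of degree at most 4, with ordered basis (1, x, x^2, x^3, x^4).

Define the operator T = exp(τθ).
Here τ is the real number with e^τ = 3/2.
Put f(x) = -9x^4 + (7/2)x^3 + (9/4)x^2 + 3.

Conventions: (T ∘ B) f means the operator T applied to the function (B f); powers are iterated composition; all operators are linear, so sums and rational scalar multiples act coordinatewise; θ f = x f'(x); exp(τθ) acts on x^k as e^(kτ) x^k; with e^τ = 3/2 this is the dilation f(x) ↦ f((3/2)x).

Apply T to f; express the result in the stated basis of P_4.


exp(τθ) x^k = e^(kτ) x^k; with e^τ = 3/2 this sends x^k to (3/2)^k x^k
x^2 ↦ 9/4 x^2
x^3 ↦ 27/8 x^3
x^4 ↦ 81/16 x^4
applying this coordinatewise to f: exp(τθ) f = -(729/16)x^4 + (189/16)x^3 + (81/16)x^2 + 3

g(x) = -(729/16)x^4 + (189/16)x^3 + (81/16)x^2 + 3


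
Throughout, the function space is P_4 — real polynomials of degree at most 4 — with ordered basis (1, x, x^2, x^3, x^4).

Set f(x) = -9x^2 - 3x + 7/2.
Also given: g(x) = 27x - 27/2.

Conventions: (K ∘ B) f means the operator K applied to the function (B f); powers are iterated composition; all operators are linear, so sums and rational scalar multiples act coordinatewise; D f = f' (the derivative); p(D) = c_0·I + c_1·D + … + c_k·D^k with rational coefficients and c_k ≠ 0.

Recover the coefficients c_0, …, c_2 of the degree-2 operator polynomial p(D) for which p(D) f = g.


p(D) = -(3/2)·D + D^2, i.e. c_0 = 0, c_1 = -3/2, c_2 = 1

D^0 f = -9x^2 - 3x + 7/2
D^1 f = -18x - 3
D^2 f = -18
matching coefficients of g against c_0 f + c_1 Df + … from the top degree down determines the c_i
solution: c_0 = 0, c_1 = -3/2, c_2 = 1


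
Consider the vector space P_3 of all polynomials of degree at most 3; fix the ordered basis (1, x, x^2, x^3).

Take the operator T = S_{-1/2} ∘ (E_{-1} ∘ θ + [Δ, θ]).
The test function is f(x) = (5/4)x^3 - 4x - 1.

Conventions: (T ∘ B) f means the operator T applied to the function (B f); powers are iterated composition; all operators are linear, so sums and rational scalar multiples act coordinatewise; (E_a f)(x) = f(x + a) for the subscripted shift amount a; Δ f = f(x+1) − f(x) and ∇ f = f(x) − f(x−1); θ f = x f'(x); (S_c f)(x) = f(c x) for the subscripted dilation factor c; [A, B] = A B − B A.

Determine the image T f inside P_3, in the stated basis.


g(x) = -(15/32)x^3 - (15/8)x^2 - (59/8)x

θ f = (15/4)x^3 - 4x
E_{-1} θ f = (15/4)x^3 - (45/4)x^2 + (29/4)x + 1/4
θ f = (15/4)x^3 - 4x
Δ θ f = (45/4)x^2 + (45/4)x - 1/4
Δ f = (15/4)x^2 + (15/4)x - 11/4
θ Δ f = (15/2)x^2 + (15/4)x
[Δ, θ] f = (15/4)x^2 + (15/2)x - 1/4
(E_{-1} ∘ θ + [Δ, θ]) f = (15/4)x^3 - (15/2)x^2 + (59/4)x
S_{-1/2} (E_{-1} ∘ θ + [Δ, θ]) f = -(15/32)x^3 - (15/8)x^2 - (59/8)x


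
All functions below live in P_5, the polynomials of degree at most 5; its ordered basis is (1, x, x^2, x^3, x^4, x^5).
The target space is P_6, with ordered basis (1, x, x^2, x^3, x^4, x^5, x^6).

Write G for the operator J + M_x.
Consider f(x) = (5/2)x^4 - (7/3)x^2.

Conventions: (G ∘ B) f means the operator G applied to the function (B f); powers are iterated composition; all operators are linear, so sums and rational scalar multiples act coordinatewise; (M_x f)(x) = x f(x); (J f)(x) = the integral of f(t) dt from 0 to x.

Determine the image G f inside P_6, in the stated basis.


J f = (1/2)x^5 - (7/9)x^3
M_x f = (5/2)x^5 - (7/3)x^3
(J + M_x) f = 3x^5 - (28/9)x^3

the image equals g(x) = 3x^5 - (28/9)x^3


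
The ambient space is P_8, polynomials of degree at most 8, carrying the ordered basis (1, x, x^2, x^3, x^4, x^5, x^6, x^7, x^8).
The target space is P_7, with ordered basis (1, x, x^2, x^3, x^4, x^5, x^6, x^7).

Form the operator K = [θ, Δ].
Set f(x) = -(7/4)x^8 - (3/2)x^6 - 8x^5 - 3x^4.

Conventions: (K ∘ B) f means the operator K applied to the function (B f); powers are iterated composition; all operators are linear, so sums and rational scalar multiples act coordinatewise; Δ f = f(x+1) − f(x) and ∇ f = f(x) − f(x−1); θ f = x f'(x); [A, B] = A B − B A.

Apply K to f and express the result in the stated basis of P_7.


Δ f = -14x^7 - 49x^6 - 107x^5 - 185x^4 - 220x^3 - (339/2)x^2 - 75x - 57/4
θ Δ f = -98x^7 - 294x^6 - 535x^5 - 740x^4 - 660x^3 - 339x^2 - 75x
θ f = -14x^8 - 9x^6 - 40x^5 - 12x^4
Δ θ f = -112x^7 - 392x^6 - 838x^5 - 1315x^4 - 1412x^3 - 999x^2 - 414x - 75
[θ, Δ] f = 14x^7 + 98x^6 + 303x^5 + 575x^4 + 752x^3 + 660x^2 + 339x + 75

g(x) = 14x^7 + 98x^6 + 303x^5 + 575x^4 + 752x^3 + 660x^2 + 339x + 75


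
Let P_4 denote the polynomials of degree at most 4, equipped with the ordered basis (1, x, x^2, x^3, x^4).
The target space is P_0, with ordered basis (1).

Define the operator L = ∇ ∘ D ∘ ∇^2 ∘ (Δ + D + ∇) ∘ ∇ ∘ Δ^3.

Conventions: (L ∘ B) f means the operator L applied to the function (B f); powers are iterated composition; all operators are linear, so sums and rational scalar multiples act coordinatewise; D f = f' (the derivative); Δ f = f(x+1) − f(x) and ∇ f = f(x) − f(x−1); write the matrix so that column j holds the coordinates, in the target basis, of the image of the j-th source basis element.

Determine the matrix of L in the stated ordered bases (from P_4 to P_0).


image of 1: 0
image of x: 0
image of x^2: 0
image of x^3: 0
image of x^4: 0
each image's coordinates form column j of the matrix

the matrix is [[0, 0, 0, 0, 0]] (rows listed top to bottom)


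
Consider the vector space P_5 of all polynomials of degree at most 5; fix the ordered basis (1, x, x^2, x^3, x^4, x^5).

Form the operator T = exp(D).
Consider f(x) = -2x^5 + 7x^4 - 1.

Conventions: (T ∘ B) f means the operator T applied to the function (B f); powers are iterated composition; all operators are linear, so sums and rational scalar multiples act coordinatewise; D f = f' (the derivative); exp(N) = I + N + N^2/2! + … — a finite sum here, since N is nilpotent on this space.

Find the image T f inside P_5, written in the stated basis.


the image equals g(x) = -2x^5 - 3x^4 + 8x^3 + 22x^2 + 18x + 4

order-1 term: -10x^4 + 28x^3
order-2 term: -20x^3 + 42x^2
order-3 term: -20x^2 + 28x
order-4 term: -10x + 7
order-5 term: -2
the series for exp(D) f terminates at order 5
exp(D) f = -2x^5 - 3x^4 + 8x^3 + 22x^2 + 18x + 4


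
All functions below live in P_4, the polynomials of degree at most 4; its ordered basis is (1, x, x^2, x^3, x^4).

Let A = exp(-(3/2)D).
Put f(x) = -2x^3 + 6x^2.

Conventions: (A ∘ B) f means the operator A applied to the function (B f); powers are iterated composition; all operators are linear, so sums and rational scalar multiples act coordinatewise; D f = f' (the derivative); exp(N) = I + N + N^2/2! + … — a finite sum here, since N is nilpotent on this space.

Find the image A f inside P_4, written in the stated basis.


order-1 term: 9x^2 - 18x
order-2 term: -(27/2)x + 27/2
order-3 term: 27/4
the series for exp(-(3/2)D) f terminates at order 3
exp(-(3/2)D) f = -2x^3 + 15x^2 - (63/2)x + 81/4

the result is g(x) = -2x^3 + 15x^2 - (63/2)x + 81/4


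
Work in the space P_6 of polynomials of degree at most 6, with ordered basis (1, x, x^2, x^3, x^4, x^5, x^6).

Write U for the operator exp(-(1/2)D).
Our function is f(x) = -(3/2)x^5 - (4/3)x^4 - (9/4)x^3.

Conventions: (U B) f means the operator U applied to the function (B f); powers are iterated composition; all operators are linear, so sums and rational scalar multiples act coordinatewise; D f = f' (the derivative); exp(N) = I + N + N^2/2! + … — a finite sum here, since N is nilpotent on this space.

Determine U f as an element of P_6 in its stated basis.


order-1 term: (15/4)x^4 + (8/3)x^3 + (27/8)x^2
order-2 term: -(15/4)x^3 - 2x^2 - (27/16)x
order-3 term: (15/8)x^2 + (2/3)x + 9/32
order-4 term: -(15/32)x - 1/12
order-5 term: 3/64
the series for exp(-(1/2)D) f terminates at order 5
exp(-(1/2)D) f = -(3/2)x^5 + (29/12)x^4 - (10/3)x^3 + (13/4)x^2 - (143/96)x + 47/192

the result is g(x) = -(3/2)x^5 + (29/12)x^4 - (10/3)x^3 + (13/4)x^2 - (143/96)x + 47/192


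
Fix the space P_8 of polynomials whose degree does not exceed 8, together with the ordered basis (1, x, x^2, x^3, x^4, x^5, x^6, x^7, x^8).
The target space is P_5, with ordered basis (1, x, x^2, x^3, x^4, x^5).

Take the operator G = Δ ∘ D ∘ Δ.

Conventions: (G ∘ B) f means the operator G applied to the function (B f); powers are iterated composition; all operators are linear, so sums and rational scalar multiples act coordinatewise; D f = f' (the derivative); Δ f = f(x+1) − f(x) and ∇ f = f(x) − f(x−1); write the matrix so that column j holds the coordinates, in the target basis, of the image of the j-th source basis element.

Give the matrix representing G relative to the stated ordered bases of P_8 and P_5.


image of 1: 0
image of x: 0
image of x^2: 0
image of x^3: 6
image of x^4: 24x + 24
image of x^5: 60x^2 + 120x + 70
image of x^6: 120x^3 + 360x^2 + 420x + 180
image of x^7: 210x^4 + 840x^3 + 1470x^2 + 1260x + 434
image of x^8: 336x^5 + 1680x^4 + 3920x^3 + 5040x^2 + 3472x + 1008
each image's coordinates form column j of the matrix

the matrix is [[0, 0, 0, 6, 24, 70, 180, 434, 1008]; [0, 0, 0, 0, 24, 120, 420, 1260, 3472]; [0, 0, 0, 0, 0, 60, 360, 1470, 5040]; [0, 0, 0, 0, 0, 0, 120, 840, 3920]; [0, 0, 0, 0, 0, 0, 0, 210, 1680]; [0, 0, 0, 0, 0, 0, 0, 0, 336]] (rows listed top to bottom)


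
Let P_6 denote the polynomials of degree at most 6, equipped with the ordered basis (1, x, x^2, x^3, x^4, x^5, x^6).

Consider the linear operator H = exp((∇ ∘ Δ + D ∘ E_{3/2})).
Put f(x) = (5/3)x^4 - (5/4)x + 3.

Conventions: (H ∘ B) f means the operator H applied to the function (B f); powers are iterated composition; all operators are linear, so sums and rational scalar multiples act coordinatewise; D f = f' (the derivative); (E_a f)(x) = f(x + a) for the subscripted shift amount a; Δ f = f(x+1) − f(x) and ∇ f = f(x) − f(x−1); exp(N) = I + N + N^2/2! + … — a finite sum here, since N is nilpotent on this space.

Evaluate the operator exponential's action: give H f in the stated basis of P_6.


the image equals g(x) = (5/3)x^4 + (20/3)x^3 + 60x^2 + (1805/12)x + 997/4

order-1 term: (20/3)x^3 + 50x^2 + 45x + 295/12
order-2 term: 10x^2 + 100x + 170
order-3 term: (20/3)x + 50
order-4 term: 5/3
the series for exp((∇ ∘ Δ + D ∘ E_{3/2})) f terminates at order 4
exp((∇ ∘ Δ + D ∘ E_{3/2})) f = (5/3)x^4 + (20/3)x^3 + 60x^2 + (1805/12)x + 997/4


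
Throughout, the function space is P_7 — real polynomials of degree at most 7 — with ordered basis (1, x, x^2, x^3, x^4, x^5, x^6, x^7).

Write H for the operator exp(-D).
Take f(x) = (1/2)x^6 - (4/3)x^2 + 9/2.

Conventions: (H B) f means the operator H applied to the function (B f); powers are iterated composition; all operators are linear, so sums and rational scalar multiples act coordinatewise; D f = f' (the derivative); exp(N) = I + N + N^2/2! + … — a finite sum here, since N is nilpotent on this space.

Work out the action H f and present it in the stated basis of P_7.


order-1 term: -3x^5 + (8/3)x
order-2 term: (15/2)x^4 - 4/3
order-3 term: -10x^3
order-4 term: (15/2)x^2
order-5 term: -3x
order-6 term: 1/2
the series for exp(-D) f terminates at order 6
exp(-D) f = (1/2)x^6 - 3x^5 + (15/2)x^4 - 10x^3 + (37/6)x^2 - (1/3)x + 11/3

g(x) = (1/2)x^6 - 3x^5 + (15/2)x^4 - 10x^3 + (37/6)x^2 - (1/3)x + 11/3


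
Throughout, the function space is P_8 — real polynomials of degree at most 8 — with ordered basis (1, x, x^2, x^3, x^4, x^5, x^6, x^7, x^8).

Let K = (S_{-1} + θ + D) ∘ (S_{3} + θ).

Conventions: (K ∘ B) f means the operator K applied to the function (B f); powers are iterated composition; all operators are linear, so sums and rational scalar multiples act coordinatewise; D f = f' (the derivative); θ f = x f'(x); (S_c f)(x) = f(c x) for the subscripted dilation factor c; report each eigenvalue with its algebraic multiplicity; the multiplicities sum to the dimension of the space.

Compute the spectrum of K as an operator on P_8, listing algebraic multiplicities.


λ = 0 (multiplicity 1), λ = 1 (multiplicity 1), λ = 33 (multiplicity 1), λ = 60 (multiplicity 1), λ = 425 (multiplicity 1), λ = 992 (multiplicity 1), λ = 5145 (multiplicity 1), λ = 13164 (multiplicity 1), λ = 59121 (multiplicity 1)

image of 1: 1
image of x: 4
image of x^2: 33x^2 + 22x
image of x^3: 60x^3 + 90x^2
image of x^4: 425x^4 + 340x^3
image of x^5: 992x^5 + 1240x^4
image of x^6: 5145x^6 + 4410x^5
image of x^7: 13164x^7 + 15358x^6
image of x^8: 59121x^8 + 52552x^7
the matrix is upper triangular; its diagonal is (1, 0, 33, 60, 425, 992, 5145, 13164, 59121)
for a triangular matrix the eigenvalues are the diagonal entries, with algebraic multiplicity their repetition count


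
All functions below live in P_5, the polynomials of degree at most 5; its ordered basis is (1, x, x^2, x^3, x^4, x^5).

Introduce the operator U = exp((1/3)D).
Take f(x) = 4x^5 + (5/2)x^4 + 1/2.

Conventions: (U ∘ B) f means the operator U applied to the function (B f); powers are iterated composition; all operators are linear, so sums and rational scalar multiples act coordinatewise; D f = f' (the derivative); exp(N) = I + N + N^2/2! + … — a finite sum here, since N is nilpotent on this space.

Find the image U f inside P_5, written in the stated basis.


the result is g(x) = 4x^5 + (55/6)x^4 + (70/9)x^3 + (85/27)x^2 + (50/81)x + 133/243

order-1 term: (20/3)x^4 + (10/3)x^3
order-2 term: (40/9)x^3 + (5/3)x^2
order-3 term: (40/27)x^2 + (10/27)x
order-4 term: (20/81)x + 5/162
order-5 term: 4/243
the series for exp((1/3)D) f terminates at order 5
exp((1/3)D) f = 4x^5 + (55/6)x^4 + (70/9)x^3 + (85/27)x^2 + (50/81)x + 133/243


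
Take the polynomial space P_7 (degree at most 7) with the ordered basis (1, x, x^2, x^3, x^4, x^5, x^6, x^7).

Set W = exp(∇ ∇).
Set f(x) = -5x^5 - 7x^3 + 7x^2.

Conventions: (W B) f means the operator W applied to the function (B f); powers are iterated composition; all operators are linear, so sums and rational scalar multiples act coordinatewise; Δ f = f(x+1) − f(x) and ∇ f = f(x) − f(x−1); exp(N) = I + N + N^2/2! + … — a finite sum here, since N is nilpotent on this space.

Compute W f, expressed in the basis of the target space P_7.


the image equals g(x) = -5x^5 - 107x^3 + 307x^2 - 692x + 806

order-1 term: -100x^3 + 300x^2 - 392x + 206
order-2 term: -300x + 600
the series for exp(∇ ∇) f terminates at order 2
exp(∇ ∇) f = -5x^5 - 107x^3 + 307x^2 - 692x + 806


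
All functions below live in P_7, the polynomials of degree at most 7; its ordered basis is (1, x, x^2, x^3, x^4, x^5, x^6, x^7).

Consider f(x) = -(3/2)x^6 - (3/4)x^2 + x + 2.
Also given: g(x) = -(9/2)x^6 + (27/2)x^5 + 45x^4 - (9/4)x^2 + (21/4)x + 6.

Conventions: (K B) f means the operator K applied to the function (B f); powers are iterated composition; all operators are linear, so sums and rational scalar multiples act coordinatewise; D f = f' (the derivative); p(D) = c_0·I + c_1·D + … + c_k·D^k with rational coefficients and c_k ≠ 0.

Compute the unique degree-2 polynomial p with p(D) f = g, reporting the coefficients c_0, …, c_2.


D^0 f = -(3/2)x^6 - (3/4)x^2 + x + 2
D^1 f = -9x^5 - (3/2)x + 1
D^2 f = -45x^4 - 3/2
matching coefficients of g against c_0 f + c_1 Df + … from the top degree down determines the c_i
solution: c_0 = 3, c_1 = -3/2, c_2 = -1

p(D) = 3·I − (3/2)·D − D^2, i.e. c_0 = 3, c_1 = -3/2, c_2 = -1


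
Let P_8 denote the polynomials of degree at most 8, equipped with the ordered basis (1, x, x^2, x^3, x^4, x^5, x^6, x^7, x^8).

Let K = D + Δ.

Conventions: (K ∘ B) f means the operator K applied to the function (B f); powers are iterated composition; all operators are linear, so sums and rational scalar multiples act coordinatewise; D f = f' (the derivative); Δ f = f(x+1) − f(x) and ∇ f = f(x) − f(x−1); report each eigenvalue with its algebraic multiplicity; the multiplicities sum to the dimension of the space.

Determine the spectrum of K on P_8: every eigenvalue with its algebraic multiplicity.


λ = 0 (multiplicity 9)

image of 1: 0
image of x: 2
image of x^2: 4x + 1
image of x^3: 6x^2 + 3x + 1
image of x^4: 8x^3 + 6x^2 + 4x + 1
image of x^5: 10x^4 + 10x^3 + 10x^2 + 5x + 1
image of x^6: 12x^5 + 15x^4 + 20x^3 + 15x^2 + 6x + 1
image of x^7: 14x^6 + 21x^5 + 35x^4 + 35x^3 + 21x^2 + 7x + 1
image of x^8: 16x^7 + 28x^6 + 56x^5 + 70x^4 + 56x^3 + 28x^2 + 8x + 1
the matrix is upper triangular; its diagonal is (0, 0, 0, 0, 0, 0, 0, 0, 0)
for a triangular matrix the eigenvalues are the diagonal entries, with algebraic multiplicity their repetition count


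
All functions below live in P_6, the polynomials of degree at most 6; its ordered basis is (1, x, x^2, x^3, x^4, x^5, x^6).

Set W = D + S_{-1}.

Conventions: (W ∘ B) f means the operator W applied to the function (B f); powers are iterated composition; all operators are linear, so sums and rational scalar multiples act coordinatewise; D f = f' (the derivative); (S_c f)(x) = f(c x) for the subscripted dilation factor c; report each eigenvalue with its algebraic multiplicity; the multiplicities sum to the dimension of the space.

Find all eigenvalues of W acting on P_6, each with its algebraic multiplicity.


λ = -1 (multiplicity 3), λ = 1 (multiplicity 4)

image of 1: 1
image of x: -x + 1
image of x^2: x^2 + 2x
image of x^3: -x^3 + 3x^2
image of x^4: x^4 + 4x^3
image of x^5: -x^5 + 5x^4
image of x^6: x^6 + 6x^5
the matrix is upper triangular; its diagonal is (1, -1, 1, -1, 1, -1, 1)
for a triangular matrix the eigenvalues are the diagonal entries, with algebraic multiplicity their repetition count


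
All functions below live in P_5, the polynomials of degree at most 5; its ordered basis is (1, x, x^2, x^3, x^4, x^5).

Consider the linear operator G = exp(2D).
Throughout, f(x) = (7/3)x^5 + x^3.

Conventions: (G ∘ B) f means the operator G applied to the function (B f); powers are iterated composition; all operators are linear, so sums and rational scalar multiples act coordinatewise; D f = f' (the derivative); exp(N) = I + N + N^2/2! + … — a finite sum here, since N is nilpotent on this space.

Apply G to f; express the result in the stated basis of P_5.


order-1 term: (70/3)x^4 + 6x^2
order-2 term: (280/3)x^3 + 12x
order-3 term: (560/3)x^2 + 8
order-4 term: (560/3)x
order-5 term: 224/3
the series for exp(2D) f terminates at order 5
exp(2D) f = (7/3)x^5 + (70/3)x^4 + (283/3)x^3 + (578/3)x^2 + (596/3)x + 248/3

g(x) = (7/3)x^5 + (70/3)x^4 + (283/3)x^3 + (578/3)x^2 + (596/3)x + 248/3


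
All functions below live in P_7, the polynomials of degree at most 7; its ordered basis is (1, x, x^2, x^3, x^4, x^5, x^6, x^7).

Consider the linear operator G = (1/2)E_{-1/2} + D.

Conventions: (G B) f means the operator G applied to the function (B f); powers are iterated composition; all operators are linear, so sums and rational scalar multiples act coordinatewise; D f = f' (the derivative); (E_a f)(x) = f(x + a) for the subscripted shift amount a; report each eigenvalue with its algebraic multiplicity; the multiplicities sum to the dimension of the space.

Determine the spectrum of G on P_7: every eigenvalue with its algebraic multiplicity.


image of 1: 1/2
image of x: (1/2)x + 3/4
image of x^2: (1/2)x^2 + (3/2)x + 1/8
image of x^3: (1/2)x^3 + (9/4)x^2 + (3/8)x - 1/16
image of x^4: (1/2)x^4 + 3x^3 + (3/4)x^2 - (1/4)x + 1/32
image of x^5: (1/2)x^5 + (15/4)x^4 + (5/4)x^3 - (5/8)x^2 + (5/32)x - 1/64
image of x^6: (1/2)x^6 + (9/2)x^5 + (15/8)x^4 - (5/4)x^3 + (15/32)x^2 - (3/32)x + 1/128
image of x^7: (1/2)x^7 + (21/4)x^6 + (21/8)x^5 - (35/16)x^4 + (35/32)x^3 - (21/64)x^2 + (7/128)x - 1/256
the matrix is upper triangular; its diagonal is (1/2, 1/2, 1/2, 1/2, 1/2, 1/2, 1/2, 1/2)
for a triangular matrix the eigenvalues are the diagonal entries, with algebraic multiplicity their repetition count

λ = 1/2 (multiplicity 8)


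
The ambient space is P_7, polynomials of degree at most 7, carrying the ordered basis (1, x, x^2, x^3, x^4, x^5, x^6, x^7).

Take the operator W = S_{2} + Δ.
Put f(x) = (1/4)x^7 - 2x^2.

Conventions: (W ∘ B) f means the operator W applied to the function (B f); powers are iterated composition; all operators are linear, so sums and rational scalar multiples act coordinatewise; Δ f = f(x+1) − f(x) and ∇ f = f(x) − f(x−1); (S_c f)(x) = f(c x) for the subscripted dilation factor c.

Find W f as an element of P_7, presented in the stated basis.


the result is g(x) = 32x^7 + (7/4)x^6 + (21/4)x^5 + (35/4)x^4 + (35/4)x^3 - (11/4)x^2 - (9/4)x - 7/4

S_{2} f = 32x^7 - 8x^2
Δ f = (7/4)x^6 + (21/4)x^5 + (35/4)x^4 + (35/4)x^3 + (21/4)x^2 - (9/4)x - 7/4
(S_{2} + Δ) f = 32x^7 + (7/4)x^6 + (21/4)x^5 + (35/4)x^4 + (35/4)x^3 - (11/4)x^2 - (9/4)x - 7/4


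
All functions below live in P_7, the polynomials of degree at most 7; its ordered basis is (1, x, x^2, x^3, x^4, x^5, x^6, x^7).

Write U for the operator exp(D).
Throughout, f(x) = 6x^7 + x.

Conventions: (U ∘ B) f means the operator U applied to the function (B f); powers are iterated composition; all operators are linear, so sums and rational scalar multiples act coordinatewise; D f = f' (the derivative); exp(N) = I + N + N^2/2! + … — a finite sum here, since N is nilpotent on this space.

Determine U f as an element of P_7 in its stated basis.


g(x) = 6x^7 + 42x^6 + 126x^5 + 210x^4 + 210x^3 + 126x^2 + 43x + 7

order-1 term: 42x^6 + 1
order-2 term: 126x^5
order-3 term: 210x^4
order-4 term: 210x^3
order-5 term: 126x^2
order-6 term: 42x
order-7 term: 6
the series for exp(D) f terminates at order 7
exp(D) f = 6x^7 + 42x^6 + 126x^5 + 210x^4 + 210x^3 + 126x^2 + 43x + 7


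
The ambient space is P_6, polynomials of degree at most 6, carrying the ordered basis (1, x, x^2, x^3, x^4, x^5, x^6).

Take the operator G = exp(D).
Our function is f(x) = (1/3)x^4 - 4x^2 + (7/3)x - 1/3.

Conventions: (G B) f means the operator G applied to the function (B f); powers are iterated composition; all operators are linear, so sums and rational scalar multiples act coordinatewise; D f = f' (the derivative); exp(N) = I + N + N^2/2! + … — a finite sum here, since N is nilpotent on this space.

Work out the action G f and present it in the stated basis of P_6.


order-1 term: (4/3)x^3 - 8x + 7/3
order-2 term: 2x^2 - 4
order-3 term: (4/3)x
order-4 term: 1/3
the series for exp(D) f terminates at order 4
exp(D) f = (1/3)x^4 + (4/3)x^3 - 2x^2 - (13/3)x - 5/3

g(x) = (1/3)x^4 + (4/3)x^3 - 2x^2 - (13/3)x - 5/3


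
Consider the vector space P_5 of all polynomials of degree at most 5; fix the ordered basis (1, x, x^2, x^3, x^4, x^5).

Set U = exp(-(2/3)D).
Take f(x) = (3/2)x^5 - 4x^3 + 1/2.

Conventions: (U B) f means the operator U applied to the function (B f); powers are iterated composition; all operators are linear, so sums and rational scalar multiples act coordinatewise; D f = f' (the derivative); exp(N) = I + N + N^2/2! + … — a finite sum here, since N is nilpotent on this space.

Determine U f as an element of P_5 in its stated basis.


order-1 term: -5x^4 + 8x^2
order-2 term: (20/3)x^3 - (16/3)x
order-3 term: -(40/9)x^2 + 32/27
order-4 term: (40/27)x
order-5 term: -16/81
the series for exp(-(2/3)D) f terminates at order 5
exp(-(2/3)D) f = (3/2)x^5 - 5x^4 + (8/3)x^3 + (32/9)x^2 - (104/27)x + 241/162

the image equals g(x) = (3/2)x^5 - 5x^4 + (8/3)x^3 + (32/9)x^2 - (104/27)x + 241/162


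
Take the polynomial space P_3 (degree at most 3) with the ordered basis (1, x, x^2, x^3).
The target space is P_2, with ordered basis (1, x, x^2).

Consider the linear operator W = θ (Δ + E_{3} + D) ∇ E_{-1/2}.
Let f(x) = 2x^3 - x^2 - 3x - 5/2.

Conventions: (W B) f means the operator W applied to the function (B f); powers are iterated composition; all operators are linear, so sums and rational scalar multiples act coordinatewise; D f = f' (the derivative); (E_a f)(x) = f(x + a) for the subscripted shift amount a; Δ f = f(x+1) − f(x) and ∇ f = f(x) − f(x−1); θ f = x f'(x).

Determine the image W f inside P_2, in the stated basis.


g(x) = 12x^2 + 46x

E_{-1/2} f = 2x^3 - 4x^2 - (1/2)x - 3/2
∇ E_{-1/2} f = 6x^2 - 14x + 11/2
Δ (∇ E_{-1/2}) f = 12x - 8
E_{3} (∇ E_{-1/2}) f = 6x^2 + 22x + 35/2
D (∇ E_{-1/2}) f = 12x - 14
(Δ + E_{3} + D) (∇ E_{-1/2}) f = 6x^2 + 46x - 9/2
θ (Δ + E_{3} + D) (∇ E_{-1/2}) f = 12x^2 + 46x


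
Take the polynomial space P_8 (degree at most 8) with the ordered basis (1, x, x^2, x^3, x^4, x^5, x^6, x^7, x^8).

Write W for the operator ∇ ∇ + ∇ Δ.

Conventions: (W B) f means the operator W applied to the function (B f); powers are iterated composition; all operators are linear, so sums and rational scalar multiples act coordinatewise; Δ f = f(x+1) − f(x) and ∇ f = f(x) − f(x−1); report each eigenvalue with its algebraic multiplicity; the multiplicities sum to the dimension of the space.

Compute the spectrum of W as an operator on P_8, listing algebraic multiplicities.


image of 1: 0
image of x: 0
image of x^2: 4
image of x^3: 12x - 6
image of x^4: 24x^2 - 24x + 16
image of x^5: 40x^3 - 60x^2 + 80x - 30
image of x^6: 60x^4 - 120x^3 + 240x^2 - 180x + 64
image of x^7: 84x^5 - 210x^4 + 560x^3 - 630x^2 + 448x - 126
image of x^8: 112x^6 - 336x^5 + 1120x^4 - 1680x^3 + 1792x^2 - 1008x + 256
the matrix is upper triangular; its diagonal is (0, 0, 0, 0, 0, 0, 0, 0, 0)
for a triangular matrix the eigenvalues are the diagonal entries, with algebraic multiplicity their repetition count

λ = 0 (multiplicity 9)


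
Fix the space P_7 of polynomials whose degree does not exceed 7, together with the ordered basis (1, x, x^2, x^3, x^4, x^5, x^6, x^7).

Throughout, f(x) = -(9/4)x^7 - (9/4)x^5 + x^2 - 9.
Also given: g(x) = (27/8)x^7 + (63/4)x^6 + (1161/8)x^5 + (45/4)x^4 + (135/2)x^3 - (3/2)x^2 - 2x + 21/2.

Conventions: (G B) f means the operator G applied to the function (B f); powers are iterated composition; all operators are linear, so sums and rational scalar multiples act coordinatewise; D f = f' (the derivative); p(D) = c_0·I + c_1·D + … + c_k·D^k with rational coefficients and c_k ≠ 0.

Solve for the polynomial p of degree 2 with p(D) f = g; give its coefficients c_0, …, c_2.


D^0 f = -(9/4)x^7 - (9/4)x^5 + x^2 - 9
D^1 f = -(63/4)x^6 - (45/4)x^4 + 2x
D^2 f = -(189/2)x^5 - 45x^3 + 2
matching coefficients of g against c_0 f + c_1 Df + … from the top degree down determines the c_i
solution: c_0 = -3/2, c_1 = -1, c_2 = -3/2

c_0 = -3/2, c_1 = -1, c_2 = -3/2


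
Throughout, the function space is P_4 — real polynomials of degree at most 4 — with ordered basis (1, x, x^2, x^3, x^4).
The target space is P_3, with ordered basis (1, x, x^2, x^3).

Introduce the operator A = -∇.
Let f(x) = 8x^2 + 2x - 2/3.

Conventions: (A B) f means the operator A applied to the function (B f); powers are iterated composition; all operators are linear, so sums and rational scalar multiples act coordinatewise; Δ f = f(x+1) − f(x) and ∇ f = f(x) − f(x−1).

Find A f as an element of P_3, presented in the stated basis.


∇ f = 16x - 6
(-∇) f = -16x + 6

the image equals g(x) = -16x + 6


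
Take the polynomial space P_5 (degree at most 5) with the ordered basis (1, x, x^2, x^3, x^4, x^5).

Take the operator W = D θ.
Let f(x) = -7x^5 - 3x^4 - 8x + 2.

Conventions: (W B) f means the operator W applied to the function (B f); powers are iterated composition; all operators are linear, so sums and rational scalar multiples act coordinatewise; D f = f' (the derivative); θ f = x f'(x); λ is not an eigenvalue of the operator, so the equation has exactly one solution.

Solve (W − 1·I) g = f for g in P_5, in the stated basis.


the result is g(x) = 7x^5 + 178x^4 + 2848x^3 + 25632x^2 + 102536x + 102534

write g with unknown coordinates in the stated basis and equate coefficients in (W − 1·I) g = f
solving from the highest basis element down gives g = 7x^5 + 178x^4 + 2848x^3 + 25632x^2 + 102536x + 102534
check: W g = 175x^4 + 2848x^3 + 25632x^2 + 102528x + 102536
so W g − 1·g = -7x^5 - 3x^4 - 8x + 2 = f ✓


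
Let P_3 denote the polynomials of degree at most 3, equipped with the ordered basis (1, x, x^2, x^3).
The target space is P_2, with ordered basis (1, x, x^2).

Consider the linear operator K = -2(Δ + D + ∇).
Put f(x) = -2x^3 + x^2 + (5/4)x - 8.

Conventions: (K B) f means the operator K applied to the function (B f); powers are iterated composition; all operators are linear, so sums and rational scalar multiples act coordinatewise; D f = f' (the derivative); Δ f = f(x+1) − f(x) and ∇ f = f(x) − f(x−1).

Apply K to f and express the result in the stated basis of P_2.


Δ f = -6x^2 - 4x + 1/4
D f = -6x^2 + 2x + 5/4
∇ f = -6x^2 + 8x - 7/4
(Δ + D + ∇) f = -18x^2 + 6x - 1/4
(-2(Δ + D + ∇)) f = 36x^2 - 12x + 1/2

the image equals g(x) = 36x^2 - 12x + 1/2


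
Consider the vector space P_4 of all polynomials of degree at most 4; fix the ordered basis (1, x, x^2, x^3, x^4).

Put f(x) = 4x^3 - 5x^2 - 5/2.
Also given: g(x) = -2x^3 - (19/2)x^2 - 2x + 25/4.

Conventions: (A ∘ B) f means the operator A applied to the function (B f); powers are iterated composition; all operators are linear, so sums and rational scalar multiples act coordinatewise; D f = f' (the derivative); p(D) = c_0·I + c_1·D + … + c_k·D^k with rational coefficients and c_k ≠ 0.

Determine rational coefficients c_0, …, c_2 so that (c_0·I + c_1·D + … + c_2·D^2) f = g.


p(D) = -(1/2)·I − D − (1/2)·D^2, i.e. c_0 = -1/2, c_1 = -1, c_2 = -1/2

D^0 f = 4x^3 - 5x^2 - 5/2
D^1 f = 12x^2 - 10x
D^2 f = 24x - 10
matching coefficients of g against c_0 f + c_1 Df + … from the top degree down determines the c_i
solution: c_0 = -1/2, c_1 = -1, c_2 = -1/2


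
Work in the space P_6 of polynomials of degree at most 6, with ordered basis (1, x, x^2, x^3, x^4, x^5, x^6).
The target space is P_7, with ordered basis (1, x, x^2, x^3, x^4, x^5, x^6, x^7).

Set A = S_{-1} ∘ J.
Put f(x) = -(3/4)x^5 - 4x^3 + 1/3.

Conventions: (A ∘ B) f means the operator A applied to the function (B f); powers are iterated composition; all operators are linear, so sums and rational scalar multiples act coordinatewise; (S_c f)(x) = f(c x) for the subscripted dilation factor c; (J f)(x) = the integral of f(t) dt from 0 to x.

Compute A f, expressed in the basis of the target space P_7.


J f = -(1/8)x^6 - x^4 + (1/3)x
S_{-1} J f = -(1/8)x^6 - x^4 - (1/3)x

the result is g(x) = -(1/8)x^6 - x^4 - (1/3)x


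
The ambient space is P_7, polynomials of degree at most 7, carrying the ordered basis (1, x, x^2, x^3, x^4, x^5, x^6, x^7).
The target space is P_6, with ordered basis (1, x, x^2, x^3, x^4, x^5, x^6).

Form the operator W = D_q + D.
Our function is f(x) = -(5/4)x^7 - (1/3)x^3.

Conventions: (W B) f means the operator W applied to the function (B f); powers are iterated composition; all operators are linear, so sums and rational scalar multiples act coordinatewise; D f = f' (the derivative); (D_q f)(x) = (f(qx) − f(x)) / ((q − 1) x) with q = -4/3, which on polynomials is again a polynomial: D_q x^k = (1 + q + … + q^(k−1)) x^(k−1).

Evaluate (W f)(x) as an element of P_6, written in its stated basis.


D_q f = -(13265/2916)x^6 - (13/27)x^2
D f = -(35/4)x^6 - x^2
(D_q + D) f = -(9695/729)x^6 - (40/27)x^2

g(x) = -(9695/729)x^6 - (40/27)x^2


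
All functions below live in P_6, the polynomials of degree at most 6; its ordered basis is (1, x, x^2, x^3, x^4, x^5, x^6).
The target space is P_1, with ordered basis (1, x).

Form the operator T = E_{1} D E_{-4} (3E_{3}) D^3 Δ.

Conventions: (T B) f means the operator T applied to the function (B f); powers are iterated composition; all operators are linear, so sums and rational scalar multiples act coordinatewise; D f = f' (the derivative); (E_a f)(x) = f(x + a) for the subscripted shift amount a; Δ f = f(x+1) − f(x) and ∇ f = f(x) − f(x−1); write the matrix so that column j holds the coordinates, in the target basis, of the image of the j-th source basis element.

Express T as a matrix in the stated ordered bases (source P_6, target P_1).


the matrix is [[0, 0, 0, 0, 0, 360, 1080]; [0, 0, 0, 0, 0, 0, 2160]] (rows listed top to bottom)

image of 1: 0
image of x: 0
image of x^2: 0
image of x^3: 0
image of x^4: 0
image of x^5: 360
image of x^6: 2160x + 1080
each image's coordinates form column j of the matrix


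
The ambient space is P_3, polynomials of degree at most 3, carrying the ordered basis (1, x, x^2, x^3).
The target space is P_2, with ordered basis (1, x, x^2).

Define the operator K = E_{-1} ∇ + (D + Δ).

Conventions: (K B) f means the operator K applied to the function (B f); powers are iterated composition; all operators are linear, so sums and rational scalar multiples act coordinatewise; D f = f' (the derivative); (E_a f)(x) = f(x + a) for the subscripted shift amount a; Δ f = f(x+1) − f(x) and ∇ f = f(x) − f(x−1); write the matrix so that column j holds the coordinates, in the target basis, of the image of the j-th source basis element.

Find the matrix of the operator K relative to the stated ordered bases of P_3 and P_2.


image of 1: 0
image of x: 3
image of x^2: 6x - 2
image of x^3: 9x^2 - 6x + 8
each image's coordinates form column j of the matrix

the matrix is [[0, 3, -2, 8]; [0, 0, 6, -6]; [0, 0, 0, 9]] (rows listed top to bottom)


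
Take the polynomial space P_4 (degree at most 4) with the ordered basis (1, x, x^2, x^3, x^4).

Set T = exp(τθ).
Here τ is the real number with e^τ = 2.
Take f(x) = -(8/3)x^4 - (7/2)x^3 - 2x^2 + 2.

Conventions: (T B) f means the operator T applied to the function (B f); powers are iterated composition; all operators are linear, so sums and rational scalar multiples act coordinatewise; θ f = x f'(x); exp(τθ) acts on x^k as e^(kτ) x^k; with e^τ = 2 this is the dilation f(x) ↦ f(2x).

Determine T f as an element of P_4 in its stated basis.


the image equals g(x) = -(128/3)x^4 - 28x^3 - 8x^2 + 2

exp(τθ) x^k = e^(kτ) x^k; with e^τ = 2 this sends x^k to 2^k x^k
x^2 ↦ 4 x^2
x^3 ↦ 8 x^3
x^4 ↦ 16 x^4
applying this coordinatewise to f: exp(τθ) f = -(128/3)x^4 - 28x^3 - 8x^2 + 2


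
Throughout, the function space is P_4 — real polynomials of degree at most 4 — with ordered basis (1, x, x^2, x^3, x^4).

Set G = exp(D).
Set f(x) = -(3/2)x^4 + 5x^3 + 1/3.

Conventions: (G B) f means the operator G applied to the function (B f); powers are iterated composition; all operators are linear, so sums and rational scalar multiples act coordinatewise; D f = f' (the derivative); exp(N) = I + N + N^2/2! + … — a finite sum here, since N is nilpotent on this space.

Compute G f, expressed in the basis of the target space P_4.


order-1 term: -6x^3 + 15x^2
order-2 term: -9x^2 + 15x
order-3 term: -6x + 5
order-4 term: -3/2
the series for exp(D) f terminates at order 4
exp(D) f = -(3/2)x^4 - x^3 + 6x^2 + 9x + 23/6

the image equals g(x) = -(3/2)x^4 - x^3 + 6x^2 + 9x + 23/6


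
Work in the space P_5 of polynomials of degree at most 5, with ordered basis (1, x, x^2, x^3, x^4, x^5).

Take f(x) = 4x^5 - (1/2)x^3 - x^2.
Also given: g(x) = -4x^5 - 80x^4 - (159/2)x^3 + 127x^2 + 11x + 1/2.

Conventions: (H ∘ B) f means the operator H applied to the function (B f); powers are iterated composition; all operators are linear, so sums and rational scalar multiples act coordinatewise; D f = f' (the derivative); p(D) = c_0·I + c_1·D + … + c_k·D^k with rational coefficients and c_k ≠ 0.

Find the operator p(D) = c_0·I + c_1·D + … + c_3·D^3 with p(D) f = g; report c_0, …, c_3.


D^0 f = 4x^5 - (1/2)x^3 - x^2
D^1 f = 20x^4 - (3/2)x^2 - 2x
D^2 f = 80x^3 - 3x - 2
D^3 f = 240x^2 - 3
matching coefficients of g against c_0 f + c_1 Df + … from the top degree down determines the c_i
solution: c_0 = -1, c_1 = -4, c_2 = -1, c_3 = 1/2

p(D) = -I − 4·D − D^2 + (1/2)·D^3, i.e. c_0 = -1, c_1 = -4, c_2 = -1, c_3 = 1/2
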